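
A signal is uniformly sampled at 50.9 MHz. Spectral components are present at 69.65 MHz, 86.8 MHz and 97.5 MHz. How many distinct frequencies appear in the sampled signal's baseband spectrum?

3

fs/2 = 25.45 MHz.
69.65 MHz mod fs = 18.75 MHz.
18.75 MHz ≤ fs/2 = 25.45 MHz, appears at 18.75 MHz.
86.8 MHz mod fs = 35.9 MHz.
35.9 MHz > fs/2 = 25.45 MHz, folds to fs − 35.9 MHz = 15 MHz.
97.5 MHz mod fs = 46.6 MHz.
46.6 MHz > fs/2 = 25.45 MHz, folds to fs − 46.6 MHz = 4.3 MHz.
Distinct values: {4.3 MHz, 15 MHz, 18.75 MHz} → 3.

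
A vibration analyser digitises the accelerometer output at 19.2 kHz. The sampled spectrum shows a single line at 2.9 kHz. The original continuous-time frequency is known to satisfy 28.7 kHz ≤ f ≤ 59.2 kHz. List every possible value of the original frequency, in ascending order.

Frequencies that alias to 2.9 kHz are k·fs ± 2.9 kHz for integer k ≥ 0.
k=0: 2.9 kHz.
k=1: 16.3 kHz, 22.1 kHz.
k=2: 35.5 kHz, 41.3 kHz.
k=3: 54.7 kHz, 60.5 kHz.
k=4: 73.9 kHz, 79.7 kHz.
Within [28.7 kHz, 59.2 kHz]: 35.5 kHz, 41.3 kHz, 54.7 kHz.

35.5 kHz, 41.3 kHz, 54.7 kHz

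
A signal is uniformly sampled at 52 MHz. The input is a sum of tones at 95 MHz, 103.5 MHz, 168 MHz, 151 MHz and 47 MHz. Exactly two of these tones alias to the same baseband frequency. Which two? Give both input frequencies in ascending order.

fs/2 = 26 MHz.
95 MHz mod fs = 43 MHz.
43 MHz > fs/2 = 26 MHz, folds to fs − 43 MHz = 9 MHz.
103.5 MHz mod fs = 51.5 MHz.
51.5 MHz > fs/2 = 26 MHz, folds to fs − 51.5 MHz = 0.5 MHz.
168 MHz mod fs = 12 MHz.
12 MHz ≤ fs/2 = 26 MHz, appears at 12 MHz.
151 MHz mod fs = 47 MHz.
47 MHz > fs/2 = 26 MHz, folds to fs − 47 MHz = 5 MHz.
47 MHz > fs/2 = 26 MHz, folds to fs − 47 MHz = 5 MHz.
47 MHz and 151 MHz both map to 5 MHz.

47 MHz, 151 MHz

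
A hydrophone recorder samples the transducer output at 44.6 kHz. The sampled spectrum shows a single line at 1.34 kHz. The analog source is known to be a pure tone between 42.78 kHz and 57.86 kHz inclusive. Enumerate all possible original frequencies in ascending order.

Frequencies that alias to 1.34 kHz are k·fs ± 1.34 kHz for integer k ≥ 0.
k=0: 1.34 kHz.
k=1: 43.26 kHz, 45.94 kHz.
k=2: 87.86 kHz, 90.54 kHz.
Within [42.78 kHz, 57.86 kHz]: 43.26 kHz, 45.94 kHz.

43.26 kHz, 45.94 kHz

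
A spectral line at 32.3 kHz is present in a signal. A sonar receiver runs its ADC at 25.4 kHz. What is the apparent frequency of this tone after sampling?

6.9 kHz

32.3 kHz mod fs = 6.9 kHz.
6.9 kHz ≤ fs/2 = 12.7 kHz, appears at 6.9 kHz.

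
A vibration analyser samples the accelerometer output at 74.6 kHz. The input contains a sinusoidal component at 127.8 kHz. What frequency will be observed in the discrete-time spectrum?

21.4 kHz

127.8 kHz mod fs = 53.2 kHz.
53.2 kHz > fs/2 = 37.3 kHz, folds to fs − 53.2 kHz = 21.4 kHz.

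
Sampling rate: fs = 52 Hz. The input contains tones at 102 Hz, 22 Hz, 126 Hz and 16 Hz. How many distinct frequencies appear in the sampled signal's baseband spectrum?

3

fs/2 = 26 Hz.
102 Hz mod fs = 50 Hz.
50 Hz > fs/2 = 26 Hz, folds to fs − 50 Hz = 2 Hz.
22 Hz ≤ fs/2 = 26 Hz, passes unchanged.
126 Hz mod fs = 22 Hz.
22 Hz ≤ fs/2 = 26 Hz, appears at 22 Hz.
16 Hz ≤ fs/2 = 26 Hz, passes unchanged.
Distinct values: {2 Hz, 16 Hz, 22 Hz} → 3.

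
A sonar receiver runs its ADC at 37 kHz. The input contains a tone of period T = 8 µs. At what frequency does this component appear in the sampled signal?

T = 8 µs → f = 1/T = 125 kHz.
125 kHz mod fs = 14 kHz.
14 kHz ≤ fs/2 = 18.5 kHz, appears at 14 kHz.

14 kHz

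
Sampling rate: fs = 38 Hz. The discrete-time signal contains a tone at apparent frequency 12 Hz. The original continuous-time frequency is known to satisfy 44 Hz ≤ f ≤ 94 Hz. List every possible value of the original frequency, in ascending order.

Frequencies that alias to 12 Hz are k·fs ± 12 Hz for integer k ≥ 0.
k=0: 12 Hz.
k=1: 26 Hz, 50 Hz.
k=2: 64 Hz, 88 Hz.
k=3: 102 Hz, 126 Hz.
Within [44 Hz, 94 Hz]: 50 Hz, 64 Hz, 88 Hz.

50 Hz, 64 Hz, 88 Hz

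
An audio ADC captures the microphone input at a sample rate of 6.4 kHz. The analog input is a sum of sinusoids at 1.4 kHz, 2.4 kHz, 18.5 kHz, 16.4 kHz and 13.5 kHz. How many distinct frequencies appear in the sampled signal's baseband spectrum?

4

fs/2 = 3.2 kHz.
1.4 kHz ≤ fs/2 = 3.2 kHz, passes unchanged.
2.4 kHz ≤ fs/2 = 3.2 kHz, passes unchanged.
18.5 kHz mod fs = 5.7 kHz.
5.7 kHz > fs/2 = 3.2 kHz, folds to fs − 5.7 kHz = 0.7 kHz.
16.4 kHz mod fs = 3.6 kHz.
3.6 kHz > fs/2 = 3.2 kHz, folds to fs − 3.6 kHz = 2.8 kHz.
13.5 kHz mod fs = 0.7 kHz.
0.7 kHz ≤ fs/2 = 3.2 kHz, appears at 0.7 kHz.
Distinct values: {0.7 kHz, 1.4 kHz, 2.4 kHz, 2.8 kHz} → 4.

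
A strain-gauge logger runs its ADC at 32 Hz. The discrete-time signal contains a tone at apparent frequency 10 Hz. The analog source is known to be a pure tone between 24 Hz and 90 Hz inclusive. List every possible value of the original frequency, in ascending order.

Frequencies that alias to 10 Hz are k·fs ± 10 Hz for integer k ≥ 0.
k=0: 10 Hz.
k=1: 22 Hz, 42 Hz.
k=2: 54 Hz, 74 Hz.
k=3: 86 Hz, 106 Hz.
k=4: 118 Hz, 138 Hz.
Within [24 Hz, 90 Hz]: 42 Hz, 54 Hz, 74 Hz, 86 Hz.

42 Hz, 54 Hz, 74 Hz, 86 Hz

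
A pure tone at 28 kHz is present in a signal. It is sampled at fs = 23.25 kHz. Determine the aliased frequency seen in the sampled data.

28 kHz mod fs = 4.75 kHz.
4.75 kHz ≤ fs/2 = 11.625 kHz, appears at 4.75 kHz.

4.75 kHz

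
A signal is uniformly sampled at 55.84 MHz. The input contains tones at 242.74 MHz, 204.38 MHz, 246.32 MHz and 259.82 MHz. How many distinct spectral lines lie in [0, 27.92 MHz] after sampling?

fs/2 = 27.92 MHz.
242.74 MHz mod fs = 19.38 MHz.
19.38 MHz ≤ fs/2 = 27.92 MHz, appears at 19.38 MHz.
204.38 MHz mod fs = 36.86 MHz.
36.86 MHz > fs/2 = 27.92 MHz, folds to fs − 36.86 MHz = 18.98 MHz.
246.32 MHz mod fs = 22.96 MHz.
22.96 MHz ≤ fs/2 = 27.92 MHz, appears at 22.96 MHz.
259.82 MHz mod fs = 36.46 MHz.
36.46 MHz > fs/2 = 27.92 MHz, folds to fs − 36.46 MHz = 19.38 MHz.
Distinct values: {18.98 MHz, 19.38 MHz, 22.96 MHz} → 3.

3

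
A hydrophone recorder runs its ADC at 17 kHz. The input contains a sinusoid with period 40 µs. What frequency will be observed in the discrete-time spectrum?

T = 40 µs → f = 1/T = 25 kHz.
25 kHz mod fs = 8 kHz.
8 kHz ≤ fs/2 = 8.5 kHz, appears at 8 kHz.

8 kHz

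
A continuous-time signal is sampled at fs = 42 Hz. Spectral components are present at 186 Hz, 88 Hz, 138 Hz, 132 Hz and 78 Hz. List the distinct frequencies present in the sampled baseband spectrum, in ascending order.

4 Hz, 6 Hz, 12 Hz, 18 Hz

fs/2 = 21 Hz.
186 Hz mod fs = 18 Hz.
18 Hz ≤ fs/2 = 21 Hz, appears at 18 Hz.
88 Hz mod fs = 4 Hz.
4 Hz ≤ fs/2 = 21 Hz, appears at 4 Hz.
138 Hz mod fs = 12 Hz.
12 Hz ≤ fs/2 = 21 Hz, appears at 12 Hz.
132 Hz mod fs = 6 Hz.
6 Hz ≤ fs/2 = 21 Hz, appears at 6 Hz.
78 Hz mod fs = 36 Hz.
36 Hz > fs/2 = 21 Hz, folds to fs − 36 Hz = 6 Hz.
Distinct values: {4 Hz, 6 Hz, 12 Hz, 18 Hz}.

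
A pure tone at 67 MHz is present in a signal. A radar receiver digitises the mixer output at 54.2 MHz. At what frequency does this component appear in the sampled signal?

12.8 MHz

67 MHz mod fs = 12.8 MHz.
12.8 MHz ≤ fs/2 = 27.1 MHz, appears at 12.8 MHz.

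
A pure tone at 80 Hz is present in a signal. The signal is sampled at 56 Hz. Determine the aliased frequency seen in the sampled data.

24 Hz

80 Hz mod fs = 24 Hz.
24 Hz ≤ fs/2 = 28 Hz, appears at 24 Hz.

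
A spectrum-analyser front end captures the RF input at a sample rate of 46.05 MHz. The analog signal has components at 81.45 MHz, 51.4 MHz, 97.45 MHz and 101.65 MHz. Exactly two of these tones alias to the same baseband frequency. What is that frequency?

5.35 MHz

fs/2 = 23.025 MHz.
81.45 MHz mod fs = 35.4 MHz.
35.4 MHz > fs/2 = 23.025 MHz, folds to fs − 35.4 MHz = 10.65 MHz.
51.4 MHz mod fs = 5.35 MHz.
5.35 MHz ≤ fs/2 = 23.025 MHz, appears at 5.35 MHz.
97.45 MHz mod fs = 5.35 MHz.
5.35 MHz ≤ fs/2 = 23.025 MHz, appears at 5.35 MHz.
101.65 MHz mod fs = 9.55 MHz.
9.55 MHz ≤ fs/2 = 23.025 MHz, appears at 9.55 MHz.
51.4 MHz and 97.45 MHz both map to 5.35 MHz.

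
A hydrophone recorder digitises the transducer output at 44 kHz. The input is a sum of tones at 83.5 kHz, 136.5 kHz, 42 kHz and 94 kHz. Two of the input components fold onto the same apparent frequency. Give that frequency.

fs/2 = 22 kHz.
83.5 kHz mod fs = 39.5 kHz.
39.5 kHz > fs/2 = 22 kHz, folds to fs − 39.5 kHz = 4.5 kHz.
136.5 kHz mod fs = 4.5 kHz.
4.5 kHz ≤ fs/2 = 22 kHz, appears at 4.5 kHz.
42 kHz > fs/2 = 22 kHz, folds to fs − 42 kHz = 2 kHz.
94 kHz mod fs = 6 kHz.
6 kHz ≤ fs/2 = 22 kHz, appears at 6 kHz.
83.5 kHz and 136.5 kHz both map to 4.5 kHz.

4.5 kHz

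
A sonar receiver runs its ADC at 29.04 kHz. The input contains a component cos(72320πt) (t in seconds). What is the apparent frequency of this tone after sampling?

ω = 72320π rad/s → f = ω/(2π) = 36160 Hz = 36.16 kHz.
36.16 kHz mod fs = 7.12 kHz.
7.12 kHz ≤ fs/2 = 14.52 kHz, appears at 7.12 kHz.

7.12 kHz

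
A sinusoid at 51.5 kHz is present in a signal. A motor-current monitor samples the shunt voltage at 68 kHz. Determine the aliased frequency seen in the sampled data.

16.5 kHz

51.5 kHz > fs/2 = 34 kHz, folds to fs − 51.5 kHz = 16.5 kHz.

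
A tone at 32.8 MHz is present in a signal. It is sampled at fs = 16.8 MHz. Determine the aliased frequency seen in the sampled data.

32.8 MHz mod fs = 16 MHz.
16 MHz > fs/2 = 8.4 MHz, folds to fs − 16 MHz = 0.8 MHz.

0.8 MHz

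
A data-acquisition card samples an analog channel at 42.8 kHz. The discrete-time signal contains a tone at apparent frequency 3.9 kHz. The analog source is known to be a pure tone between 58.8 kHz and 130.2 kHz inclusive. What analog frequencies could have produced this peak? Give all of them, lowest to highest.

Frequencies that alias to 3.9 kHz are k·fs ± 3.9 kHz for integer k ≥ 0.
k=0: 3.9 kHz.
k=1: 38.9 kHz, 46.7 kHz.
k=2: 81.7 kHz, 89.5 kHz.
k=3: 124.5 kHz, 132.3 kHz.
k=4: 167.3 kHz, 175.1 kHz.
Within [58.8 kHz, 130.2 kHz]: 81.7 kHz, 89.5 kHz, 124.5 kHz.

81.7 kHz, 89.5 kHz, 124.5 kHz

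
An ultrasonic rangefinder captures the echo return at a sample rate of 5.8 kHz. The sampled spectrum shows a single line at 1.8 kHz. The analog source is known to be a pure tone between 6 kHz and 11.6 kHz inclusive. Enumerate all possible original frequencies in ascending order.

Frequencies that alias to 1.8 kHz are k·fs ± 1.8 kHz for integer k ≥ 0.
k=0: 1.8 kHz.
k=1: 4 kHz, 7.6 kHz.
k=2: 9.8 kHz, 13.4 kHz.
k=3: 15.6 kHz, 19.2 kHz.
Within [6 kHz, 11.6 kHz]: 7.6 kHz, 9.8 kHz.

7.6 kHz, 9.8 kHz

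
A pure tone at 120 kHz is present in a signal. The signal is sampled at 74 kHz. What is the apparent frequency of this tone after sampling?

28 kHz

120 kHz mod fs = 46 kHz.
46 kHz > fs/2 = 37 kHz, folds to fs − 46 kHz = 28 kHz.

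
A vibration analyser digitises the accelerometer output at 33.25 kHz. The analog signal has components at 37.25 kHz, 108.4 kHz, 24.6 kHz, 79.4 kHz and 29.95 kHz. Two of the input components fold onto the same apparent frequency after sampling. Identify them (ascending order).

24.6 kHz, 108.4 kHz

fs/2 = 16.625 kHz.
37.25 kHz mod fs = 4 kHz.
4 kHz ≤ fs/2 = 16.625 kHz, appears at 4 kHz.
108.4 kHz mod fs = 8.65 kHz.
8.65 kHz ≤ fs/2 = 16.625 kHz, appears at 8.65 kHz.
24.6 kHz > fs/2 = 16.625 kHz, folds to fs − 24.6 kHz = 8.65 kHz.
79.4 kHz mod fs = 12.9 kHz.
12.9 kHz ≤ fs/2 = 16.625 kHz, appears at 12.9 kHz.
29.95 kHz > fs/2 = 16.625 kHz, folds to fs − 29.95 kHz = 3.3 kHz.
24.6 kHz and 108.4 kHz both map to 8.65 kHz.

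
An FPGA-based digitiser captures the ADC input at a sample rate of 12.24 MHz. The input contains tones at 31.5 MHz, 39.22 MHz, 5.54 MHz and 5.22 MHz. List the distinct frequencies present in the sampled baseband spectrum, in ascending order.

2.5 MHz, 5.22 MHz, 5.54 MHz

fs/2 = 6.12 MHz.
31.5 MHz mod fs = 7.02 MHz.
7.02 MHz > fs/2 = 6.12 MHz, folds to fs − 7.02 MHz = 5.22 MHz.
39.22 MHz mod fs = 2.5 MHz.
2.5 MHz ≤ fs/2 = 6.12 MHz, appears at 2.5 MHz.
5.54 MHz ≤ fs/2 = 6.12 MHz, passes unchanged.
5.22 MHz ≤ fs/2 = 6.12 MHz, passes unchanged.
Distinct values: {2.5 MHz, 5.22 MHz, 5.54 MHz}.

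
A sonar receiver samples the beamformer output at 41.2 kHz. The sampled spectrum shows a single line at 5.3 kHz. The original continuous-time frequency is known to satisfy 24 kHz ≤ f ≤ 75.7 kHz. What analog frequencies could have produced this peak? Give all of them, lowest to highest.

35.9 kHz, 46.5 kHz

Frequencies that alias to 5.3 kHz are k·fs ± 5.3 kHz for integer k ≥ 0.
k=0: 5.3 kHz.
k=1: 35.9 kHz, 46.5 kHz.
k=2: 77.1 kHz, 87.7 kHz.
Within [24 kHz, 75.7 kHz]: 35.9 kHz, 46.5 kHz.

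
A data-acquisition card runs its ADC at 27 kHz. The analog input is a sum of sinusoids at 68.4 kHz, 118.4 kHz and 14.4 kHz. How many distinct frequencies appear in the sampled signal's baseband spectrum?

fs/2 = 13.5 kHz.
68.4 kHz mod fs = 14.4 kHz.
14.4 kHz > fs/2 = 13.5 kHz, folds to fs − 14.4 kHz = 12.6 kHz.
118.4 kHz mod fs = 10.4 kHz.
10.4 kHz ≤ fs/2 = 13.5 kHz, appears at 10.4 kHz.
14.4 kHz > fs/2 = 13.5 kHz, folds to fs − 14.4 kHz = 12.6 kHz.
Distinct values: {10.4 kHz, 12.6 kHz} → 2.

2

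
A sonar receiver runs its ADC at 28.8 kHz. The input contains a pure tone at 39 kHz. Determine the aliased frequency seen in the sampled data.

10.2 kHz

39 kHz mod fs = 10.2 kHz.
10.2 kHz ≤ fs/2 = 14.4 kHz, appears at 10.2 kHz.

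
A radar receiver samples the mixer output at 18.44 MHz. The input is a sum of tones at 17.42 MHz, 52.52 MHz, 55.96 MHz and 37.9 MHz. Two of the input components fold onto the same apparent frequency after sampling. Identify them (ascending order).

fs/2 = 9.22 MHz.
17.42 MHz > fs/2 = 9.22 MHz, folds to fs − 17.42 MHz = 1.02 MHz.
52.52 MHz mod fs = 15.64 MHz.
15.64 MHz > fs/2 = 9.22 MHz, folds to fs − 15.64 MHz = 2.8 MHz.
55.96 MHz mod fs = 0.64 MHz.
0.64 MHz ≤ fs/2 = 9.22 MHz, appears at 0.64 MHz.
37.9 MHz mod fs = 1.02 MHz.
1.02 MHz ≤ fs/2 = 9.22 MHz, appears at 1.02 MHz.
17.42 MHz and 37.9 MHz both map to 1.02 MHz.

17.42 MHz, 37.9 MHz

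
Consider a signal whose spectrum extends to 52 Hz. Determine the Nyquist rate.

104 Hz

Nyquist rate = 2 × 52 Hz = 104 Hz.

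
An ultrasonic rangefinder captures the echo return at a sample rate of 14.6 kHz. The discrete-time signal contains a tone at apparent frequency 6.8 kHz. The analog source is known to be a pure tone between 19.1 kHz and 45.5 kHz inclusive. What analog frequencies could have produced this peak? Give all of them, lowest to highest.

Frequencies that alias to 6.8 kHz are k·fs ± 6.8 kHz for integer k ≥ 0.
k=0: 6.8 kHz.
k=1: 7.8 kHz, 21.4 kHz.
k=2: 22.4 kHz, 36 kHz.
k=3: 37 kHz, 50.6 kHz.
k=4: 51.6 kHz, 65.2 kHz.
Within [19.1 kHz, 45.5 kHz]: 21.4 kHz, 22.4 kHz, 36 kHz, 37 kHz.

21.4 kHz, 22.4 kHz, 36 kHz, 37 kHz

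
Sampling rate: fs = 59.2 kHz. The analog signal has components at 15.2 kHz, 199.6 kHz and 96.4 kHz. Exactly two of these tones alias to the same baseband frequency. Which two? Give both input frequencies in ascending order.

96.4 kHz, 199.6 kHz

fs/2 = 29.6 kHz.
15.2 kHz ≤ fs/2 = 29.6 kHz, passes unchanged.
199.6 kHz mod fs = 22 kHz.
22 kHz ≤ fs/2 = 29.6 kHz, appears at 22 kHz.
96.4 kHz mod fs = 37.2 kHz.
37.2 kHz > fs/2 = 29.6 kHz, folds to fs − 37.2 kHz = 22 kHz.
96.4 kHz and 199.6 kHz both map to 22 kHz.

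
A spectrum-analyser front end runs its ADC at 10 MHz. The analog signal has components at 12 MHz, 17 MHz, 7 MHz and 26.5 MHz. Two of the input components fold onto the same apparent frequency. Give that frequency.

3 MHz

fs/2 = 5 MHz.
12 MHz mod fs = 2 MHz.
2 MHz ≤ fs/2 = 5 MHz, appears at 2 MHz.
17 MHz mod fs = 7 MHz.
7 MHz > fs/2 = 5 MHz, folds to fs − 7 MHz = 3 MHz.
7 MHz > fs/2 = 5 MHz, folds to fs − 7 MHz = 3 MHz.
26.5 MHz mod fs = 6.5 MHz.
6.5 MHz > fs/2 = 5 MHz, folds to fs − 6.5 MHz = 3.5 MHz.
7 MHz and 17 MHz both map to 3 MHz.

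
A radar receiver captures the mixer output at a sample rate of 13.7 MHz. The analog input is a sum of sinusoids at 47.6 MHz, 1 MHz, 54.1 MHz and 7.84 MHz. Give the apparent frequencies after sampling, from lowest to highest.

fs/2 = 6.85 MHz.
47.6 MHz mod fs = 6.5 MHz.
6.5 MHz ≤ fs/2 = 6.85 MHz, appears at 6.5 MHz.
1 MHz ≤ fs/2 = 6.85 MHz, passes unchanged.
54.1 MHz mod fs = 13 MHz.
13 MHz > fs/2 = 6.85 MHz, folds to fs − 13 MHz = 0.7 MHz.
7.84 MHz > fs/2 = 6.85 MHz, folds to fs − 7.84 MHz = 5.86 MHz.
Distinct values: {0.7 MHz, 1 MHz, 5.86 MHz, 6.5 MHz}.

0.7 MHz, 1 MHz, 5.86 MHz, 6.5 MHz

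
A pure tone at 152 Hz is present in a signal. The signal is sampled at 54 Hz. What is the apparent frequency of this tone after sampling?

10 Hz

152 Hz mod fs = 44 Hz.
44 Hz > fs/2 = 27 Hz, folds to fs − 44 Hz = 10 Hz.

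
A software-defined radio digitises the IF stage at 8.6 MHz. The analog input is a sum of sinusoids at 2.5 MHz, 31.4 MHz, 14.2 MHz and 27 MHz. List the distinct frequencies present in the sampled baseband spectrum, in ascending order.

fs/2 = 4.3 MHz.
2.5 MHz ≤ fs/2 = 4.3 MHz, passes unchanged.
31.4 MHz mod fs = 5.6 MHz.
5.6 MHz > fs/2 = 4.3 MHz, folds to fs − 5.6 MHz = 3 MHz.
14.2 MHz mod fs = 5.6 MHz.
5.6 MHz > fs/2 = 4.3 MHz, folds to fs − 5.6 MHz = 3 MHz.
27 MHz mod fs = 1.2 MHz.
1.2 MHz ≤ fs/2 = 4.3 MHz, appears at 1.2 MHz.
Distinct values: {1.2 MHz, 2.5 MHz, 3 MHz}.

1.2 MHz, 2.5 MHz, 3 MHz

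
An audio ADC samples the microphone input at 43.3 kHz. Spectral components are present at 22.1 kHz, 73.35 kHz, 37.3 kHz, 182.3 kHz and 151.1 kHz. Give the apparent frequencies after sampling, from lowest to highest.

fs/2 = 21.65 kHz.
22.1 kHz > fs/2 = 21.65 kHz, folds to fs − 22.1 kHz = 21.2 kHz.
73.35 kHz mod fs = 30.05 kHz.
30.05 kHz > fs/2 = 21.65 kHz, folds to fs − 30.05 kHz = 13.25 kHz.
37.3 kHz > fs/2 = 21.65 kHz, folds to fs − 37.3 kHz = 6 kHz.
182.3 kHz mod fs = 9.1 kHz.
9.1 kHz ≤ fs/2 = 21.65 kHz, appears at 9.1 kHz.
151.1 kHz mod fs = 21.2 kHz.
21.2 kHz ≤ fs/2 = 21.65 kHz, appears at 21.2 kHz.
Distinct values: {6 kHz, 9.1 kHz, 13.25 kHz, 21.2 kHz}.

6 kHz, 9.1 kHz, 13.25 kHz, 21.2 kHz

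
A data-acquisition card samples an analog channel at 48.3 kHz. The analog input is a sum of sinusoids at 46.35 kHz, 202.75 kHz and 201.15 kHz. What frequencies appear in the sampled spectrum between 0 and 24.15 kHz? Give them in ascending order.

1.95 kHz, 7.95 kHz, 9.55 kHz

fs/2 = 24.15 kHz.
46.35 kHz > fs/2 = 24.15 kHz, folds to fs − 46.35 kHz = 1.95 kHz.
202.75 kHz mod fs = 9.55 kHz.
9.55 kHz ≤ fs/2 = 24.15 kHz, appears at 9.55 kHz.
201.15 kHz mod fs = 7.95 kHz.
7.95 kHz ≤ fs/2 = 24.15 kHz, appears at 7.95 kHz.
Distinct values: {1.95 kHz, 7.95 kHz, 9.55 kHz}.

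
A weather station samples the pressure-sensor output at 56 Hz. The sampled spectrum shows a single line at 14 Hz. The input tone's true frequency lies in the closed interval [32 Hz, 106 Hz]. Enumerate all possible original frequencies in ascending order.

42 Hz, 70 Hz, 98 Hz

Frequencies that alias to 14 Hz are k·fs ± 14 Hz for integer k ≥ 0.
k=0: 14 Hz.
k=1: 42 Hz, 70 Hz.
k=2: 98 Hz, 126 Hz.
k=3: 154 Hz, 182 Hz.
Within [32 Hz, 106 Hz]: 42 Hz, 70 Hz, 98 Hz.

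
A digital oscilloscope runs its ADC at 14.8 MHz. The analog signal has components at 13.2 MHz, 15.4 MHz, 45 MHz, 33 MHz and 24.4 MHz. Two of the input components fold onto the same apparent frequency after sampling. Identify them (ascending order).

15.4 MHz, 45 MHz

fs/2 = 7.4 MHz.
13.2 MHz > fs/2 = 7.4 MHz, folds to fs − 13.2 MHz = 1.6 MHz.
15.4 MHz mod fs = 0.6 MHz.
0.6 MHz ≤ fs/2 = 7.4 MHz, appears at 0.6 MHz.
45 MHz mod fs = 0.6 MHz.
0.6 MHz ≤ fs/2 = 7.4 MHz, appears at 0.6 MHz.
33 MHz mod fs = 3.4 MHz.
3.4 MHz ≤ fs/2 = 7.4 MHz, appears at 3.4 MHz.
24.4 MHz mod fs = 9.6 MHz.
9.6 MHz > fs/2 = 7.4 MHz, folds to fs − 9.6 MHz = 5.2 MHz.
15.4 MHz and 45 MHz both map to 0.6 MHz.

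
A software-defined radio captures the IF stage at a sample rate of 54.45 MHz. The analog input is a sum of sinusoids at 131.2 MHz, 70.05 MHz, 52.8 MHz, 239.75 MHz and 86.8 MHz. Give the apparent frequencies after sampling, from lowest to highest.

fs/2 = 27.225 MHz.
131.2 MHz mod fs = 22.3 MHz.
22.3 MHz ≤ fs/2 = 27.225 MHz, appears at 22.3 MHz.
70.05 MHz mod fs = 15.6 MHz.
15.6 MHz ≤ fs/2 = 27.225 MHz, appears at 15.6 MHz.
52.8 MHz > fs/2 = 27.225 MHz, folds to fs − 52.8 MHz = 1.65 MHz.
239.75 MHz mod fs = 21.95 MHz.
21.95 MHz ≤ fs/2 = 27.225 MHz, appears at 21.95 MHz.
86.8 MHz mod fs = 32.35 MHz.
32.35 MHz > fs/2 = 27.225 MHz, folds to fs − 32.35 MHz = 22.1 MHz.
Distinct values: {1.65 MHz, 15.6 MHz, 21.95 MHz, 22.1 MHz, 22.3 MHz}.

1.65 MHz, 15.6 MHz, 21.95 MHz, 22.1 MHz, 22.3 MHz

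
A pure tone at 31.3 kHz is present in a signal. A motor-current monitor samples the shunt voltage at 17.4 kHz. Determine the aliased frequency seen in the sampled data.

3.5 kHz

31.3 kHz mod fs = 13.9 kHz.
13.9 kHz > fs/2 = 8.7 kHz, folds to fs − 13.9 kHz = 3.5 kHz.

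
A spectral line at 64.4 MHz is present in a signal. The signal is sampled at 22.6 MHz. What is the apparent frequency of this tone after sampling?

3.4 MHz

64.4 MHz mod fs = 19.2 MHz.
19.2 MHz > fs/2 = 11.3 MHz, folds to fs − 19.2 MHz = 3.4 MHz.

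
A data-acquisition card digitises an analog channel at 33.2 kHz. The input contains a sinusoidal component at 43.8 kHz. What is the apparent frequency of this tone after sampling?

43.8 kHz mod fs = 10.6 kHz.
10.6 kHz ≤ fs/2 = 16.6 kHz, appears at 10.6 kHz.

10.6 kHz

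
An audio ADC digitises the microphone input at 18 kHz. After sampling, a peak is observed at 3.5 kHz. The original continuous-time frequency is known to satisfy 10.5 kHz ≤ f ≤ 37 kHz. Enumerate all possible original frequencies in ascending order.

Frequencies that alias to 3.5 kHz are k·fs ± 3.5 kHz for integer k ≥ 0.
k=0: 3.5 kHz.
k=1: 14.5 kHz, 21.5 kHz.
k=2: 32.5 kHz, 39.5 kHz.
k=3: 50.5 kHz, 57.5 kHz.
Within [10.5 kHz, 37 kHz]: 14.5 kHz, 21.5 kHz, 32.5 kHz.

14.5 kHz, 21.5 kHz, 32.5 kHz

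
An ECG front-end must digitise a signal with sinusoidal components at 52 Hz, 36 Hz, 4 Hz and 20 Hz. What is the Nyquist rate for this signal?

Highest-frequency component: 52 Hz.
Nyquist rate = 2 × 52 Hz = 104 Hz.

104 Hz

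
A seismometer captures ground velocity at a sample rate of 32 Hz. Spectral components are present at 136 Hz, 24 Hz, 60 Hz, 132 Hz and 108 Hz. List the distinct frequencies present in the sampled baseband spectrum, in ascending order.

4 Hz, 8 Hz, 12 Hz

fs/2 = 16 Hz.
136 Hz mod fs = 8 Hz.
8 Hz ≤ fs/2 = 16 Hz, appears at 8 Hz.
24 Hz > fs/2 = 16 Hz, folds to fs − 24 Hz = 8 Hz.
60 Hz mod fs = 28 Hz.
28 Hz > fs/2 = 16 Hz, folds to fs − 28 Hz = 4 Hz.
132 Hz mod fs = 4 Hz.
4 Hz ≤ fs/2 = 16 Hz, appears at 4 Hz.
108 Hz mod fs = 12 Hz.
12 Hz ≤ fs/2 = 16 Hz, appears at 12 Hz.
Distinct values: {4 Hz, 8 Hz, 12 Hz}.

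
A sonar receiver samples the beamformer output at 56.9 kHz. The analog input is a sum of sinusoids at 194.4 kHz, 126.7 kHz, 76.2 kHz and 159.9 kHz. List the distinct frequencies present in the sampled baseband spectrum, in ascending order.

10.8 kHz, 12.9 kHz, 19.3 kHz, 23.7 kHz

fs/2 = 28.45 kHz.
194.4 kHz mod fs = 23.7 kHz.
23.7 kHz ≤ fs/2 = 28.45 kHz, appears at 23.7 kHz.
126.7 kHz mod fs = 12.9 kHz.
12.9 kHz ≤ fs/2 = 28.45 kHz, appears at 12.9 kHz.
76.2 kHz mod fs = 19.3 kHz.
19.3 kHz ≤ fs/2 = 28.45 kHz, appears at 19.3 kHz.
159.9 kHz mod fs = 46.1 kHz.
46.1 kHz > fs/2 = 28.45 kHz, folds to fs − 46.1 kHz = 10.8 kHz.
Distinct values: {10.8 kHz, 12.9 kHz, 19.3 kHz, 23.7 kHz}.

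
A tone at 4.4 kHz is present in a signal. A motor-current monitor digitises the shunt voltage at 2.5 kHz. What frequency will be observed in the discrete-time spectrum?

4.4 kHz mod fs = 1.9 kHz.
1.9 kHz > fs/2 = 1.25 kHz, folds to fs − 1.9 kHz = 0.6 kHz.

0.6 kHz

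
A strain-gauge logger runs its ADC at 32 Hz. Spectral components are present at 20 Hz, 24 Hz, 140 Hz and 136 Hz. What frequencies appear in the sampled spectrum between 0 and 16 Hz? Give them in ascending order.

fs/2 = 16 Hz.
20 Hz > fs/2 = 16 Hz, folds to fs − 20 Hz = 12 Hz.
24 Hz > fs/2 = 16 Hz, folds to fs − 24 Hz = 8 Hz.
140 Hz mod fs = 12 Hz.
12 Hz ≤ fs/2 = 16 Hz, appears at 12 Hz.
136 Hz mod fs = 8 Hz.
8 Hz ≤ fs/2 = 16 Hz, appears at 8 Hz.
Distinct values: {8 Hz, 12 Hz}.

8 Hz, 12 Hz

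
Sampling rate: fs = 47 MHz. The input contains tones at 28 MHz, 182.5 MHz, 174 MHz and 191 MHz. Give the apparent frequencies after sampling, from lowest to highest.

3 MHz, 5.5 MHz, 14 MHz, 19 MHz

fs/2 = 23.5 MHz.
28 MHz > fs/2 = 23.5 MHz, folds to fs − 28 MHz = 19 MHz.
182.5 MHz mod fs = 41.5 MHz.
41.5 MHz > fs/2 = 23.5 MHz, folds to fs − 41.5 MHz = 5.5 MHz.
174 MHz mod fs = 33 MHz.
33 MHz > fs/2 = 23.5 MHz, folds to fs − 33 MHz = 14 MHz.
191 MHz mod fs = 3 MHz.
3 MHz ≤ fs/2 = 23.5 MHz, appears at 3 MHz.
Distinct values: {3 MHz, 5.5 MHz, 14 MHz, 19 MHz}.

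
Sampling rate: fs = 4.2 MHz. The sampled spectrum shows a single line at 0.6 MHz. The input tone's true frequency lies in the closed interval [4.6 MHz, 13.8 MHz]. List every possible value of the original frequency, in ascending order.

4.8 MHz, 7.8 MHz, 9 MHz, 12 MHz, 13.2 MHz

Frequencies that alias to 0.6 MHz are k·fs ± 0.6 MHz for integer k ≥ 0.
k=0: 0.6 MHz.
k=1: 3.6 MHz, 4.8 MHz.
k=2: 7.8 MHz, 9 MHz.
k=3: 12 MHz, 13.2 MHz.
k=4: 16.2 MHz, 17.4 MHz.
Within [4.6 MHz, 13.8 MHz]: 4.8 MHz, 7.8 MHz, 9 MHz, 12 MHz, 13.2 MHz.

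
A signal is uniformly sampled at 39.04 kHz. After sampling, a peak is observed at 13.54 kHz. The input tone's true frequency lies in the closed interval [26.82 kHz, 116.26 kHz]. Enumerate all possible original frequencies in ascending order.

52.58 kHz, 64.54 kHz, 91.62 kHz, 103.58 kHz

Frequencies that alias to 13.54 kHz are k·fs ± 13.54 kHz for integer k ≥ 0.
k=0: 13.54 kHz.
k=1: 25.5 kHz, 52.58 kHz.
k=2: 64.54 kHz, 91.62 kHz.
k=3: 103.58 kHz, 130.66 kHz.
k=4: 142.62 kHz, 169.7 kHz.
Within [26.82 kHz, 116.26 kHz]: 52.58 kHz, 64.54 kHz, 91.62 kHz, 103.58 kHz.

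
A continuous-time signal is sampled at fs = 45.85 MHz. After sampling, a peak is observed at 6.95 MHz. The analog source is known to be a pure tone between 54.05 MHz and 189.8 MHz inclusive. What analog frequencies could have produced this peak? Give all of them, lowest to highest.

Frequencies that alias to 6.95 MHz are k·fs ± 6.95 MHz for integer k ≥ 0.
k=0: 6.95 MHz.
k=1: 38.9 MHz, 52.8 MHz.
k=2: 84.75 MHz, 98.65 MHz.
k=3: 130.6 MHz, 144.5 MHz.
k=4: 176.45 MHz, 190.35 MHz.
k=5: 222.3 MHz, 236.2 MHz.
Within [54.05 MHz, 189.8 MHz]: 84.75 MHz, 98.65 MHz, 130.6 MHz, 144.5 MHz, 176.45 MHz.

84.75 MHz, 98.65 MHz, 130.6 MHz, 144.5 MHz, 176.45 MHz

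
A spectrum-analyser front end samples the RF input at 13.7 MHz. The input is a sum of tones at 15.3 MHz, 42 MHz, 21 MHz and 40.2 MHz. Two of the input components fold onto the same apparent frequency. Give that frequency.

0.9 MHz

fs/2 = 6.85 MHz.
15.3 MHz mod fs = 1.6 MHz.
1.6 MHz ≤ fs/2 = 6.85 MHz, appears at 1.6 MHz.
42 MHz mod fs = 0.9 MHz.
0.9 MHz ≤ fs/2 = 6.85 MHz, appears at 0.9 MHz.
21 MHz mod fs = 7.3 MHz.
7.3 MHz > fs/2 = 6.85 MHz, folds to fs − 7.3 MHz = 6.4 MHz.
40.2 MHz mod fs = 12.8 MHz.
12.8 MHz > fs/2 = 6.85 MHz, folds to fs − 12.8 MHz = 0.9 MHz.
40.2 MHz and 42 MHz both map to 0.9 MHz.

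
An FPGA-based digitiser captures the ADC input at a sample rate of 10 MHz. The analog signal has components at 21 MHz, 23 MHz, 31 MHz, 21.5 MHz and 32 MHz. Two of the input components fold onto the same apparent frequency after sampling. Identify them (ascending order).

fs/2 = 5 MHz.
21 MHz mod fs = 1 MHz.
1 MHz ≤ fs/2 = 5 MHz, appears at 1 MHz.
23 MHz mod fs = 3 MHz.
3 MHz ≤ fs/2 = 5 MHz, appears at 3 MHz.
31 MHz mod fs = 1 MHz.
1 MHz ≤ fs/2 = 5 MHz, appears at 1 MHz.
21.5 MHz mod fs = 1.5 MHz.
1.5 MHz ≤ fs/2 = 5 MHz, appears at 1.5 MHz.
32 MHz mod fs = 2 MHz.
2 MHz ≤ fs/2 = 5 MHz, appears at 2 MHz.
21 MHz and 31 MHz both map to 1 MHz.

21 MHz, 31 MHz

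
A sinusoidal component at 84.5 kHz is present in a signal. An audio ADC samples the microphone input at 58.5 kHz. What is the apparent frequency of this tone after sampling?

84.5 kHz mod fs = 26 kHz.
26 kHz ≤ fs/2 = 29.25 kHz, appears at 26 kHz.

26 kHz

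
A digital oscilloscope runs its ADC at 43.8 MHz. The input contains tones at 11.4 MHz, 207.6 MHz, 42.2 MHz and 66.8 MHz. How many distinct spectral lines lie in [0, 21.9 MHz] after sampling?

fs/2 = 21.9 MHz.
11.4 MHz ≤ fs/2 = 21.9 MHz, passes unchanged.
207.6 MHz mod fs = 32.4 MHz.
32.4 MHz > fs/2 = 21.9 MHz, folds to fs − 32.4 MHz = 11.4 MHz.
42.2 MHz > fs/2 = 21.9 MHz, folds to fs − 42.2 MHz = 1.6 MHz.
66.8 MHz mod fs = 23 MHz.
23 MHz > fs/2 = 21.9 MHz, folds to fs − 23 MHz = 20.8 MHz.
Distinct values: {1.6 MHz, 11.4 MHz, 20.8 MHz} → 3.

3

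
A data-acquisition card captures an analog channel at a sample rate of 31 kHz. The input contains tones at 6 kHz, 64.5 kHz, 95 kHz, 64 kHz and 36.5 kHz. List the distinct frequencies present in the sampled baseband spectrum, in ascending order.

fs/2 = 15.5 kHz.
6 kHz ≤ fs/2 = 15.5 kHz, passes unchanged.
64.5 kHz mod fs = 2.5 kHz.
2.5 kHz ≤ fs/2 = 15.5 kHz, appears at 2.5 kHz.
95 kHz mod fs = 2 kHz.
2 kHz ≤ fs/2 = 15.5 kHz, appears at 2 kHz.
64 kHz mod fs = 2 kHz.
2 kHz ≤ fs/2 = 15.5 kHz, appears at 2 kHz.
36.5 kHz mod fs = 5.5 kHz.
5.5 kHz ≤ fs/2 = 15.5 kHz, appears at 5.5 kHz.
Distinct values: {2 kHz, 2.5 kHz, 5.5 kHz, 6 kHz}.

2 kHz, 2.5 kHz, 5.5 kHz, 6 kHz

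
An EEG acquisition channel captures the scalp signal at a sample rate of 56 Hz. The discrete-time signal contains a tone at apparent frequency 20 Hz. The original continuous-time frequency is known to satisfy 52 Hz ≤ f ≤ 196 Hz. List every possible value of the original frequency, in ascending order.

76 Hz, 92 Hz, 132 Hz, 148 Hz, 188 Hz

Frequencies that alias to 20 Hz are k·fs ± 20 Hz for integer k ≥ 0.
k=0: 20 Hz.
k=1: 36 Hz, 76 Hz.
k=2: 92 Hz, 132 Hz.
k=3: 148 Hz, 188 Hz.
k=4: 204 Hz, 244 Hz.
Within [52 Hz, 196 Hz]: 76 Hz, 92 Hz, 132 Hz, 148 Hz, 188 Hz.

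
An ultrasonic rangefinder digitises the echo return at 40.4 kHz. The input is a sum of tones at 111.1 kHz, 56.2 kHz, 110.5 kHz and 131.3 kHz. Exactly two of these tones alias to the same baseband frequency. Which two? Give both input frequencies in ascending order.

fs/2 = 20.2 kHz.
111.1 kHz mod fs = 30.3 kHz.
30.3 kHz > fs/2 = 20.2 kHz, folds to fs − 30.3 kHz = 10.1 kHz.
56.2 kHz mod fs = 15.8 kHz.
15.8 kHz ≤ fs/2 = 20.2 kHz, appears at 15.8 kHz.
110.5 kHz mod fs = 29.7 kHz.
29.7 kHz > fs/2 = 20.2 kHz, folds to fs − 29.7 kHz = 10.7 kHz.
131.3 kHz mod fs = 10.1 kHz.
10.1 kHz ≤ fs/2 = 20.2 kHz, appears at 10.1 kHz.
111.1 kHz and 131.3 kHz both map to 10.1 kHz.

111.1 kHz, 131.3 kHz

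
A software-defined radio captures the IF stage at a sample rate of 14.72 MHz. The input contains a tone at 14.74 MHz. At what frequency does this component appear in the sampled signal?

0.02 MHz

14.74 MHz mod fs = 0.02 MHz.
0.02 MHz ≤ fs/2 = 7.36 MHz, appears at 0.02 MHz.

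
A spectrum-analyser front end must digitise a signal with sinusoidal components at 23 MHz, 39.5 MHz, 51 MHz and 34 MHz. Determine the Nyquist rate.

102 MHz

Highest-frequency component: 51 MHz.
Nyquist rate = 2 × 51 MHz = 102 MHz.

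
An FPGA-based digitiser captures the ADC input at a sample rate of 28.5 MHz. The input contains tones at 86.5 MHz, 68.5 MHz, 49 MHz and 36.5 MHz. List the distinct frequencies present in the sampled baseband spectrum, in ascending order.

1 MHz, 8 MHz, 11.5 MHz

fs/2 = 14.25 MHz.
86.5 MHz mod fs = 1 MHz.
1 MHz ≤ fs/2 = 14.25 MHz, appears at 1 MHz.
68.5 MHz mod fs = 11.5 MHz.
11.5 MHz ≤ fs/2 = 14.25 MHz, appears at 11.5 MHz.
49 MHz mod fs = 20.5 MHz.
20.5 MHz > fs/2 = 14.25 MHz, folds to fs − 20.5 MHz = 8 MHz.
36.5 MHz mod fs = 8 MHz.
8 MHz ≤ fs/2 = 14.25 MHz, appears at 8 MHz.
Distinct values: {1 MHz, 8 MHz, 11.5 MHz}.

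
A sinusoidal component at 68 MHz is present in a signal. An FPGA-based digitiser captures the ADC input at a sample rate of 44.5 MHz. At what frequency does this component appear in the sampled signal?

68 MHz mod fs = 23.5 MHz.
23.5 MHz > fs/2 = 22.25 MHz, folds to fs − 23.5 MHz = 21 MHz.

21 MHz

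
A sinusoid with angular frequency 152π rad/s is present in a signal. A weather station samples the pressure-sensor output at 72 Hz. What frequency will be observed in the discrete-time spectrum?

ω = 152π rad/s → f = ω/(2π) = 76 Hz.
76 Hz mod fs = 4 Hz.
4 Hz ≤ fs/2 = 36 Hz, appears at 4 Hz.

4 Hz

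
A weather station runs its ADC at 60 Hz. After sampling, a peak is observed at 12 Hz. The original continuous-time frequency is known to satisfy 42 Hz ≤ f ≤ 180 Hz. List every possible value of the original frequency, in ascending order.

48 Hz, 72 Hz, 108 Hz, 132 Hz, 168 Hz

Frequencies that alias to 12 Hz are k·fs ± 12 Hz for integer k ≥ 0.
k=0: 12 Hz.
k=1: 48 Hz, 72 Hz.
k=2: 108 Hz, 132 Hz.
k=3: 168 Hz, 192 Hz.
k=4: 228 Hz, 252 Hz.
Within [42 Hz, 180 Hz]: 48 Hz, 72 Hz, 108 Hz, 132 Hz, 168 Hz.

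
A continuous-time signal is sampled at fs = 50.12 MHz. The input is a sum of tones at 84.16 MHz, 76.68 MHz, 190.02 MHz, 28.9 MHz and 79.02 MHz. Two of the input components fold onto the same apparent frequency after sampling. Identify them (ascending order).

fs/2 = 25.06 MHz.
84.16 MHz mod fs = 34.04 MHz.
34.04 MHz > fs/2 = 25.06 MHz, folds to fs − 34.04 MHz = 16.08 MHz.
76.68 MHz mod fs = 26.56 MHz.
26.56 MHz > fs/2 = 25.06 MHz, folds to fs − 26.56 MHz = 23.56 MHz.
190.02 MHz mod fs = 39.66 MHz.
39.66 MHz > fs/2 = 25.06 MHz, folds to fs − 39.66 MHz = 10.46 MHz.
28.9 MHz > fs/2 = 25.06 MHz, folds to fs − 28.9 MHz = 21.22 MHz.
79.02 MHz mod fs = 28.9 MHz.
28.9 MHz > fs/2 = 25.06 MHz, folds to fs − 28.9 MHz = 21.22 MHz.
28.9 MHz and 79.02 MHz both map to 21.22 MHz.

28.9 MHz, 79.02 MHz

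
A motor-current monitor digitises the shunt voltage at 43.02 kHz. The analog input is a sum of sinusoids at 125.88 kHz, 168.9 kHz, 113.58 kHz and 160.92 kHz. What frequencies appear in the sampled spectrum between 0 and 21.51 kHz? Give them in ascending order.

fs/2 = 21.51 kHz.
125.88 kHz mod fs = 39.84 kHz.
39.84 kHz > fs/2 = 21.51 kHz, folds to fs − 39.84 kHz = 3.18 kHz.
168.9 kHz mod fs = 39.84 kHz.
39.84 kHz > fs/2 = 21.51 kHz, folds to fs − 39.84 kHz = 3.18 kHz.
113.58 kHz mod fs = 27.54 kHz.
27.54 kHz > fs/2 = 21.51 kHz, folds to fs − 27.54 kHz = 15.48 kHz.
160.92 kHz mod fs = 31.86 kHz.
31.86 kHz > fs/2 = 21.51 kHz, folds to fs − 31.86 kHz = 11.16 kHz.
Distinct values: {3.18 kHz, 11.16 kHz, 15.48 kHz}.

3.18 kHz, 11.16 kHz, 15.48 kHz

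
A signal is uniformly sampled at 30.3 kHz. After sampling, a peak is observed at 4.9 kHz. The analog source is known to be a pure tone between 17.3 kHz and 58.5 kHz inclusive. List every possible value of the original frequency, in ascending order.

25.4 kHz, 35.2 kHz, 55.7 kHz

Frequencies that alias to 4.9 kHz are k·fs ± 4.9 kHz for integer k ≥ 0.
k=0: 4.9 kHz.
k=1: 25.4 kHz, 35.2 kHz.
k=2: 55.7 kHz, 65.5 kHz.
k=3: 86 kHz, 95.8 kHz.
Within [17.3 kHz, 58.5 kHz]: 25.4 kHz, 35.2 kHz, 55.7 kHz.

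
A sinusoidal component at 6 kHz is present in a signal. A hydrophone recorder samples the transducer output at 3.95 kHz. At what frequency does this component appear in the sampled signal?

6 kHz mod fs = 2.05 kHz.
2.05 kHz > fs/2 = 1.975 kHz, folds to fs − 2.05 kHz = 1.9 kHz.

1.9 kHz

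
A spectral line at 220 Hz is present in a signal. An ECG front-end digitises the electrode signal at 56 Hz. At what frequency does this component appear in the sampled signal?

220 Hz mod fs = 52 Hz.
52 Hz > fs/2 = 28 Hz, folds to fs − 52 Hz = 4 Hz.

4 Hz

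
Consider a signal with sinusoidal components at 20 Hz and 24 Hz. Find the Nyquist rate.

48 Hz

Highest-frequency component: 24 Hz.
Nyquist rate = 2 × 24 Hz = 48 Hz.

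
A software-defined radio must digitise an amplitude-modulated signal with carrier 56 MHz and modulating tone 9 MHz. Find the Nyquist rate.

130 MHz

AM sidebands sit at fc ± fm = 47 MHz and 65 MHz.
Highest-frequency component: 65 MHz.
Nyquist rate = 2 × 65 MHz = 130 MHz.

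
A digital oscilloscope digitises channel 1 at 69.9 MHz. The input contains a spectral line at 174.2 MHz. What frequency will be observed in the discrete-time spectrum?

34.4 MHz

174.2 MHz mod fs = 34.4 MHz.
34.4 MHz ≤ fs/2 = 34.95 MHz, appears at 34.4 MHz.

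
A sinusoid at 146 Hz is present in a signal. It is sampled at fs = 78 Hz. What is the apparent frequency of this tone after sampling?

10 Hz

146 Hz mod fs = 68 Hz.
68 Hz > fs/2 = 39 Hz, folds to fs − 68 Hz = 10 Hz.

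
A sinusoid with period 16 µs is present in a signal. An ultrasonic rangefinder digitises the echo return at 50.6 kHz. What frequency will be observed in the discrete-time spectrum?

T = 16 µs → f = 1/T = 62.5 kHz.
62.5 kHz mod fs = 11.9 kHz.
11.9 kHz ≤ fs/2 = 25.3 kHz, appears at 11.9 kHz.

11.9 kHz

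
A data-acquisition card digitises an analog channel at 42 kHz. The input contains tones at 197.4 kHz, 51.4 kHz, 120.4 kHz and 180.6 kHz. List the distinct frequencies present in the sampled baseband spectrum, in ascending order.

5.6 kHz, 9.4 kHz, 12.6 kHz

fs/2 = 21 kHz.
197.4 kHz mod fs = 29.4 kHz.
29.4 kHz > fs/2 = 21 kHz, folds to fs − 29.4 kHz = 12.6 kHz.
51.4 kHz mod fs = 9.4 kHz.
9.4 kHz ≤ fs/2 = 21 kHz, appears at 9.4 kHz.
120.4 kHz mod fs = 36.4 kHz.
36.4 kHz > fs/2 = 21 kHz, folds to fs − 36.4 kHz = 5.6 kHz.
180.6 kHz mod fs = 12.6 kHz.
12.6 kHz ≤ fs/2 = 21 kHz, appears at 12.6 kHz.
Distinct values: {5.6 kHz, 9.4 kHz, 12.6 kHz}.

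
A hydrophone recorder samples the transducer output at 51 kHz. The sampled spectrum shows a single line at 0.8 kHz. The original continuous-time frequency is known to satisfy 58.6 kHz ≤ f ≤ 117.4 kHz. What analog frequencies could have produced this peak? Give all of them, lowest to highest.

101.2 kHz, 102.8 kHz

Frequencies that alias to 0.8 kHz are k·fs ± 0.8 kHz for integer k ≥ 0.
k=0: 0.8 kHz.
k=1: 50.2 kHz, 51.8 kHz.
k=2: 101.2 kHz, 102.8 kHz.
k=3: 152.2 kHz, 153.8 kHz.
Within [58.6 kHz, 117.4 kHz]: 101.2 kHz, 102.8 kHz.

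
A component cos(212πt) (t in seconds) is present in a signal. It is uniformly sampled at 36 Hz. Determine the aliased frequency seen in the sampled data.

ω = 212π rad/s → f = ω/(2π) = 106 Hz.
106 Hz mod fs = 34 Hz.
34 Hz > fs/2 = 18 Hz, folds to fs − 34 Hz = 2 Hz.

2 Hz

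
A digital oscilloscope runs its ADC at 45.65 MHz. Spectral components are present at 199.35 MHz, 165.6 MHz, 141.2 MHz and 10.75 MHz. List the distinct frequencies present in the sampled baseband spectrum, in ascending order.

4.25 MHz, 10.75 MHz, 16.75 MHz, 17 MHz

fs/2 = 22.825 MHz.
199.35 MHz mod fs = 16.75 MHz.
16.75 MHz ≤ fs/2 = 22.825 MHz, appears at 16.75 MHz.
165.6 MHz mod fs = 28.65 MHz.
28.65 MHz > fs/2 = 22.825 MHz, folds to fs − 28.65 MHz = 17 MHz.
141.2 MHz mod fs = 4.25 MHz.
4.25 MHz ≤ fs/2 = 22.825 MHz, appears at 4.25 MHz.
10.75 MHz ≤ fs/2 = 22.825 MHz, passes unchanged.
Distinct values: {4.25 MHz, 10.75 MHz, 16.75 MHz, 17 MHz}.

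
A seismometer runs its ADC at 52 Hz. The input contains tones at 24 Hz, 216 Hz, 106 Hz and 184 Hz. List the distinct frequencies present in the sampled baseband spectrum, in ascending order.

2 Hz, 8 Hz, 24 Hz

fs/2 = 26 Hz.
24 Hz ≤ fs/2 = 26 Hz, passes unchanged.
216 Hz mod fs = 8 Hz.
8 Hz ≤ fs/2 = 26 Hz, appears at 8 Hz.
106 Hz mod fs = 2 Hz.
2 Hz ≤ fs/2 = 26 Hz, appears at 2 Hz.
184 Hz mod fs = 28 Hz.
28 Hz > fs/2 = 26 Hz, folds to fs − 28 Hz = 24 Hz.
Distinct values: {2 Hz, 8 Hz, 24 Hz}.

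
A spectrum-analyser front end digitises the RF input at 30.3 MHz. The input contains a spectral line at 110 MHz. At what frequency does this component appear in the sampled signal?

11.2 MHz

110 MHz mod fs = 19.1 MHz.
19.1 MHz > fs/2 = 15.15 MHz, folds to fs − 19.1 MHz = 11.2 MHz.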